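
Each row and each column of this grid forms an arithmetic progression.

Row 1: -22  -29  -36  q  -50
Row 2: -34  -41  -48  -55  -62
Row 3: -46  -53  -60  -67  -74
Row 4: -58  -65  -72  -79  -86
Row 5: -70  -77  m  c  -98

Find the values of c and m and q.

Along each row the entries change by -7 per step; down each column they change by -12.
Row 5: from -70 at column 1, stepping by -7 to column 4 gives -91.
Row 5: from -70 at column 1, stepping by -7 to column 3 gives -84.
Row 1: from -22 at column 1, stepping by -7 to column 4 gives -43.

c = -91, m = -84, q = -43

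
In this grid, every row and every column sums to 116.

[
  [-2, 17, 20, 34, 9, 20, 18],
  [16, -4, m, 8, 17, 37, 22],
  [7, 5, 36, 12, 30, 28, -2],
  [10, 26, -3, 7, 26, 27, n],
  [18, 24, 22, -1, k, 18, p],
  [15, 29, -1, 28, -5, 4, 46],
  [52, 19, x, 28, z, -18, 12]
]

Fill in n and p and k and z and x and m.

n = 23, p = -3, k = 38, z = 1, x = 22, m = 20

Row 2: 16 − 4 + 8 + 17 + 37 + 22 = 96, so its missing entry is 116 − 96 = 20.
Column 3: 20 + 20 + 36 − 3 + 22 − 1 = 94, so its missing entry is 116 − 94 = 22.
Row 7: 52 + 19 + 22 + 28 − 18 + 12 = 115, so its missing entry is 116 − 115 = 1.
Column 5: 9 + 17 + 30 + 26 − 5 + 1 = 78, so its missing entry is 116 − 78 = 38.
Row 5: 18 + 24 + 22 − 1 + 38 + 18 = 119, so its missing entry is 116 − 119 = -3.
Row 4: 10 + 26 − 3 + 7 + 26 + 27 = 93, so its missing entry is 116 − 93 = 23.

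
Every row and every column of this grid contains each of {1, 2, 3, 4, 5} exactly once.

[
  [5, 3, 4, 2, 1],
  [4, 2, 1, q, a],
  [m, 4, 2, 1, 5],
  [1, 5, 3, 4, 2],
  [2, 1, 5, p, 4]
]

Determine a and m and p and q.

Cell (3,1): row 3 already has {1, 2, 4, 5} → 3.
Cell (2,5): column 5 already has {1, 2, 4, 5} → 3.
Cell (2,4): row 2 already has {1, 2, 3, 4} → 5.
Cell (5,4): row 5 already has {1, 2, 4, 5} → 3.

a = 3, m = 3, p = 3, q = 5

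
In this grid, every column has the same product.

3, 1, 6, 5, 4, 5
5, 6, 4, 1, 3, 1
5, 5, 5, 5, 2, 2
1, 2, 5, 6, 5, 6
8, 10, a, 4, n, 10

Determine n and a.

n = 5, a = 1

Columns 4 and 6 each multiply to 600, so every column has product 600.
Column 5: 4×3×2×5 = 120, so the missing entry is 600 ÷ 120 = 5.
Column 3: 6×4×5×5 = 600, so the missing entry is 600 ÷ 600 = 1.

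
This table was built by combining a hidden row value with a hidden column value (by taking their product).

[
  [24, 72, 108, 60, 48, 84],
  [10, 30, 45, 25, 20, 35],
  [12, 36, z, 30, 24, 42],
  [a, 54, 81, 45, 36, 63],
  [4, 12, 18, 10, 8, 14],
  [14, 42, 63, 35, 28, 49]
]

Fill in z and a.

z = 54, a = 18

Each row is a constant multiple of every other row — this is a multiplication table with the headers hidden.
Row 3 is 24/48 = 1/2 times row 1, so its entry in column 3 is 108 × 1/2 = 54.
Row 4 is 36/48 = 3/4 times row 1, so its entry in column 1 is 24 × 3/4 = 18.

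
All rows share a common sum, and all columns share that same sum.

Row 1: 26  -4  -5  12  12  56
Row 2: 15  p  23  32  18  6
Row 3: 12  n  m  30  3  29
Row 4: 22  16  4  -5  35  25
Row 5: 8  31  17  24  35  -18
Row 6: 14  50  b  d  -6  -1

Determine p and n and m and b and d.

Rows 1 and 4 both sum to 97, so that's the common total.
The known cells in row 2 total 94, leaving 97 − 94 = 3 for the blank.
The known cells in column 2 total 96, leaving 97 − 96 = 1 for the blank.
The known cells in row 3 total 75, leaving 97 − 75 = 22 for the blank.
The known cells in column 4 total 93, leaving 97 − 93 = 4 for the blank.
The known cells in row 6 total 61, leaving 97 − 61 = 36 for the blank.

p = 3, n = 1, m = 22, b = 36, d = 4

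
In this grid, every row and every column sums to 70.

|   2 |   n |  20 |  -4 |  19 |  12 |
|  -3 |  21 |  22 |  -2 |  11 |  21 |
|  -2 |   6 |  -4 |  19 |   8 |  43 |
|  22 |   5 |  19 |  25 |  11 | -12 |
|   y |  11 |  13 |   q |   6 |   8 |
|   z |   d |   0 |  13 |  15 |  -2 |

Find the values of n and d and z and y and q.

The known cells in row 1 total 49, leaving 70 − 49 = 21 for the blank.
The known cells in column 4 total 51, leaving 70 − 51 = 19 for the blank.
The known cells in row 5 total 57, leaving 70 − 57 = 13 for the blank.
The known cells in column 2 total 64, leaving 70 − 64 = 6 for the blank.
The known cells in row 6 total 32, leaving 70 − 32 = 38 for the blank.

n = 21, d = 6, z = 38, y = 13, q = 19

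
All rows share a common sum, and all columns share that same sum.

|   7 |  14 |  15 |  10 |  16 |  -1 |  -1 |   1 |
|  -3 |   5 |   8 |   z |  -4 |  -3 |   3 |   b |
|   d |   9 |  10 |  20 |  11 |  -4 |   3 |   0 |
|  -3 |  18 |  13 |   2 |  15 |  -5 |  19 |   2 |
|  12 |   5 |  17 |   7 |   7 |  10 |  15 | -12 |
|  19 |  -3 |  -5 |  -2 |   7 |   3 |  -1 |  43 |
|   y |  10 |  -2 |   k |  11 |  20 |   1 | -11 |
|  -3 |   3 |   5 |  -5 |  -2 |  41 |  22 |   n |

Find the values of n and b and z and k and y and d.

Rows 1 and 4 both sum to 61, so that's the common total.
Row 8: -3 + 3 + 5 − 5 − 2 + 41 + 22 = 61, so its missing entry is 61 − 61 = 0.
Row 3: 9 + 10 + 20 + 11 − 4 + 3 + 0 = 49, so its missing entry is 61 − 49 = 12.
Column 8: 1 + 0 + 2 − 12 + 43 − 11 + 0 = 23, so its missing entry is 61 − 23 = 38.
Column 1: 7 − 3 + 12 − 3 + 12 + 19 − 3 = 41, so its missing entry is 61 − 41 = 20.
Row 7: 20 + 10 − 2 + 11 + 20 + 1 − 11 = 49, so its missing entry is 61 − 49 = 12.
Row 2: -3 + 5 + 8 − 4 − 3 + 3 + 38 = 44, so its missing entry is 61 − 44 = 17.

n = 0, b = 38, z = 17, k = 12, y = 20, d = 12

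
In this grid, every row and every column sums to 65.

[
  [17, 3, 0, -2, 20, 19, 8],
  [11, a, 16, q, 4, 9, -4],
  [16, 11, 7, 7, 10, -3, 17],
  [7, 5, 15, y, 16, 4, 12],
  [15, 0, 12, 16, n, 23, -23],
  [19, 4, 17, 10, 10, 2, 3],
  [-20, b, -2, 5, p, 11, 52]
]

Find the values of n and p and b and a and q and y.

n = 22, p = -17, b = 36, a = 6, q = 23, y = 6

Row 5 has 15 + 0 + 12 + 16 + 23 − 23 = 43; the blank must be 65 − 43 = 22.
Column 5 has 20 + 4 + 10 + 16 + 22 + 10 = 82; the blank must be 65 − 82 = -17.
Row 7 has -20 − 2 + 5 − 17 + 11 + 52 = 29; the blank must be 65 − 29 = 36.
Column 2 has 3 + 11 + 5 + 0 + 4 + 36 = 59; the blank must be 65 − 59 = 6.
Row 4 has 7 + 5 + 15 + 16 + 4 + 12 = 59; the blank must be 65 − 59 = 6.
Row 2 has 11 + 6 + 16 + 4 + 9 − 4 = 42; the blank must be 65 − 42 = 23.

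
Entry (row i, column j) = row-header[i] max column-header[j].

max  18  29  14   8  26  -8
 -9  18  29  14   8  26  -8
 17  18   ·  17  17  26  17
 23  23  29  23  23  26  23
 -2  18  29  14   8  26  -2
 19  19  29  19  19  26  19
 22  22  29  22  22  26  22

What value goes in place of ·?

max(17, 29) = 29.

29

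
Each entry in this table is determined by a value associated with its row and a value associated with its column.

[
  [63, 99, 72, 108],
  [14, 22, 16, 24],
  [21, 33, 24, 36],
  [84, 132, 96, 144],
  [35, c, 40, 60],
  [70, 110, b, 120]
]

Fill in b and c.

b = 80, c = 55

Each row is a constant multiple of every other row — this is a multiplication table with the headers hidden.
Row 6 is 120/108 = 10/9 times row 1, so its entry in column 3 is 72 × 10/9 = 80.
Row 5 is 60/108 = 5/9 times row 1, so its entry in column 2 is 99 × 5/9 = 55.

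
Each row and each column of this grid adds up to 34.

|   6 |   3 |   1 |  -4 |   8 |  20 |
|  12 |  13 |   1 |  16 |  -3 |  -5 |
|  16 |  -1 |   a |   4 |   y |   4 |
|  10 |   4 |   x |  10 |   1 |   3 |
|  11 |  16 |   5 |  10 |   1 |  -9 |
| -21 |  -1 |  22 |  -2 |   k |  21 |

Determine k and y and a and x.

k = 15, y = 12, a = -1, x = 6

Row 6: -21 − 1 + 22 − 2 + 21 = 19, so its missing entry is 34 − 19 = 15.
Column 5: 8 − 3 + 1 + 1 + 15 = 22, so its missing entry is 34 − 22 = 12.
Row 4: 10 + 4 + 10 + 1 + 3 = 28, so its missing entry is 34 − 28 = 6.
Row 3: 16 − 1 + 4 + 12 + 4 = 35, so its missing entry is 34 − 35 = -1.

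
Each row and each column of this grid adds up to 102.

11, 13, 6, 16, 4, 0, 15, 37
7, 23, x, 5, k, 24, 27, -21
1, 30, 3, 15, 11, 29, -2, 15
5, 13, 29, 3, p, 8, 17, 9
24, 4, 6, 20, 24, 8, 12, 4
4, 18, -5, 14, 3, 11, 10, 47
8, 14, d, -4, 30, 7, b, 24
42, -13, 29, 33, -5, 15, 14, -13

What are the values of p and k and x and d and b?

The known cells in row 4 total 84, leaving 102 − 84 = 18 for the blank.
The known cells in column 5 total 85, leaving 102 − 85 = 17 for the blank.
The known cells in row 2 total 82, leaving 102 − 82 = 20 for the blank.
The known cells in column 3 total 88, leaving 102 − 88 = 14 for the blank.
The known cells in row 7 total 93, leaving 102 − 93 = 9 for the blank.

p = 18, k = 17, x = 20, d = 14, b = 9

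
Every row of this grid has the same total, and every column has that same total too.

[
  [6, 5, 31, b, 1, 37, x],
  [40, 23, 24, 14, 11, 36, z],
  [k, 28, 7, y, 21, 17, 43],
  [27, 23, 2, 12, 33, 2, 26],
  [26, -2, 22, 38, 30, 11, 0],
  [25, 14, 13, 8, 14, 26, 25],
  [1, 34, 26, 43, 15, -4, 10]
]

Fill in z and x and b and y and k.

z = -23, x = 44, b = 1, y = 9, k = 0

Rows 4 and 5 both sum to 125, so that's the common total.
The known cells in column 1 total 125, leaving 125 − 125 = 0 for the blank.
The known cells in row 3 total 116, leaving 125 − 116 = 9 for the blank.
The known cells in column 4 total 124, leaving 125 − 124 = 1 for the blank.
The known cells in row 1 total 81, leaving 125 − 81 = 44 for the blank.
The known cells in row 2 total 148, leaving 125 − 148 = -23 for the blank.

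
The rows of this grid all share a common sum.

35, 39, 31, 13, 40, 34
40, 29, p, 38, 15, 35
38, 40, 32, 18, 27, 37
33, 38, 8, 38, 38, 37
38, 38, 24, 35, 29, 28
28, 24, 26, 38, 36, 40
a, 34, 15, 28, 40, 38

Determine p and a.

p = 35, a = 37

Row 5 sums to 192 and so does row 6; that's the common total.
In row 2 the known cells total 157, leaving 192 − 157 = 35.
In row 7 the known cells total 155, leaving 192 − 155 = 37.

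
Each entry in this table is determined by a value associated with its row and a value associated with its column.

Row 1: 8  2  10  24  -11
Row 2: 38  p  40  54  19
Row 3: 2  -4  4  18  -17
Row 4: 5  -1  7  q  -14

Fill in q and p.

q = 21, p = 32

The difference between any two rows is the same in every column — this is an addition table with the headers hidden.
Row 4 minus row 1 is 7 − 10 = -3, so its entry in column 4 is 24 + (-3) = 21.
Row 2 minus row 1 is 40 − 10 = 30, so its entry in column 2 is 2 + 30 = 32.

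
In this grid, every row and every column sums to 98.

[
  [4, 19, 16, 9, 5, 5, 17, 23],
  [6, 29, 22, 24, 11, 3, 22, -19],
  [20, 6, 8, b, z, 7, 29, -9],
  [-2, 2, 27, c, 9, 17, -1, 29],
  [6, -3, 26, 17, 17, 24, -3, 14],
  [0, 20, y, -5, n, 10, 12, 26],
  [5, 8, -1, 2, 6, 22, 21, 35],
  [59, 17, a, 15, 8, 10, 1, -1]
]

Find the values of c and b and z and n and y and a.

c = 17, b = 19, z = 18, n = 24, y = 11, a = -11

Row 4 has -2 + 2 + 27 + 9 + 17 − 1 + 29 = 81; the blank must be 98 − 81 = 17.
Column 4 has 9 + 24 + 17 + 17 − 5 + 2 + 15 = 79; the blank must be 98 − 79 = 19.
Row 3 has 20 + 6 + 8 + 19 + 7 + 29 − 9 = 80; the blank must be 98 − 80 = 18.
Column 5 has 5 + 11 + 18 + 9 + 17 + 6 + 8 = 74; the blank must be 98 − 74 = 24.
Row 8 has 59 + 17 + 15 + 8 + 10 + 1 − 1 = 109; the blank must be 98 − 109 = -11.
Row 6 has 0 + 20 − 5 + 24 + 10 + 12 + 26 = 87; the blank must be 98 − 87 = 11.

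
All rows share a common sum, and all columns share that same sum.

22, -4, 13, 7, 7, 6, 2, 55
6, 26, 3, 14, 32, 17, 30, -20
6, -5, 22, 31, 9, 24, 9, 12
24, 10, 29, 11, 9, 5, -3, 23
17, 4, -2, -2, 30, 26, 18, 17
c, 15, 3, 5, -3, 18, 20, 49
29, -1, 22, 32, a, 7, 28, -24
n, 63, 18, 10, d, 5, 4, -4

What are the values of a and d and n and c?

Rows 1 and 2 both sum to 108, so that's the common total.
Row 6 has 15 + 3 + 5 − 3 + 18 + 20 + 49 = 107; the blank must be 108 − 107 = 1.
Column 1 has 22 + 6 + 6 + 24 + 17 + 1 + 29 = 105; the blank must be 108 − 105 = 3.
Row 8 has 3 + 63 + 18 + 10 + 5 + 4 − 4 = 99; the blank must be 108 − 99 = 9.
Row 7 has 29 − 1 + 22 + 32 + 7 + 28 − 24 = 93; the blank must be 108 − 93 = 15.

a = 15, d = 9, n = 3, c = 1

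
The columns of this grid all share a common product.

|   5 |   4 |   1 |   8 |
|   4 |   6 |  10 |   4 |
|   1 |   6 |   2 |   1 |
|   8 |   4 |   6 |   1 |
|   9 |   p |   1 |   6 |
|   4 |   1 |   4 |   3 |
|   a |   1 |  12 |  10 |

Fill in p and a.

p = 10, a = 1

Columns 3 and 4 each multiply to 5760, so every column has product 5760.
Column 2: 4×6×6×4×1×1 = 576, so the missing entry is 5760 ÷ 576 = 10.
Column 1: 5×4×1×8×9×4 = 5760, so the missing entry is 5760 ÷ 5760 = 1.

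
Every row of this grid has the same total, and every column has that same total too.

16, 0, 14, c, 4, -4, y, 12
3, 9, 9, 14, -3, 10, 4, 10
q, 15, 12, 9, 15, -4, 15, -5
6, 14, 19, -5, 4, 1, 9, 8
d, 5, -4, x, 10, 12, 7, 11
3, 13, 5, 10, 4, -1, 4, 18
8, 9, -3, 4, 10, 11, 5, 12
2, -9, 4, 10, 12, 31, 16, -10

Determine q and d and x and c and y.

Rows 2 and 4 both sum to 56, so that's the common total.
The known cells in row 3 total 57, leaving 56 − 57 = -1 for the blank.
The known cells in column 1 total 37, leaving 56 − 37 = 19 for the blank.
The known cells in row 5 total 60, leaving 56 − 60 = -4 for the blank.
The known cells in column 4 total 38, leaving 56 − 38 = 18 for the blank.
The known cells in row 1 total 60, leaving 56 − 60 = -4 for the blank.

q = -1, d = 19, x = -4, c = 18, y = -4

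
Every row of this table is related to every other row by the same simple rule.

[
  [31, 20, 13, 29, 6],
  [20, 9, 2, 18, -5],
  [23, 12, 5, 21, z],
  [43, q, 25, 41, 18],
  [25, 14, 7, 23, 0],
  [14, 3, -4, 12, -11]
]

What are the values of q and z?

The difference between any two rows is the same in every column — this is an addition table with the headers hidden.
Row 4 minus row 1 is 41 − 29 = 12, so its entry in column 2 is 20 + 12 = 32.
Row 3 minus row 1 is 21 − 29 = -8, so its entry in column 5 is 6 + (-8) = -2.

q = 32, z = -2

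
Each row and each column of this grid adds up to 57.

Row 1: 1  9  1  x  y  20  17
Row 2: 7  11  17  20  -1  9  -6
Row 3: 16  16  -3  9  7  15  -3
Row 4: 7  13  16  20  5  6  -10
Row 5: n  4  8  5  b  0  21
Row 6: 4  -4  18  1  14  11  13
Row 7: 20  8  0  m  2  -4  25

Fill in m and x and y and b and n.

Column 1: 1 + 7 + 16 + 7 + 4 + 20 = 55, so its missing entry is 57 − 55 = 2.
Row 5: 2 + 4 + 8 + 5 + 0 + 21 = 40, so its missing entry is 57 − 40 = 17.
Column 5: -1 + 7 + 5 + 17 + 14 + 2 = 44, so its missing entry is 57 − 44 = 13.
Row 1: 1 + 9 + 1 + 13 + 20 + 17 = 61, so its missing entry is 57 − 61 = -4.
Row 7: 20 + 8 + 0 + 2 − 4 + 25 = 51, so its missing entry is 57 − 51 = 6.

m = 6, x = -4, y = 13, b = 17, n = 2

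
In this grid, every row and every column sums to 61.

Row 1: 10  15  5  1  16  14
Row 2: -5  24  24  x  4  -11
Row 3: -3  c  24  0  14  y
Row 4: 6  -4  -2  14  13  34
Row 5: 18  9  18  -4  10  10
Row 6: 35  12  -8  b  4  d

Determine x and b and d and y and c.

x = 25, b = 25, d = -7, y = 21, c = 5

The known cells in column 2 total 56, leaving 61 − 56 = 5 for the blank.
The known cells in row 3 total 40, leaving 61 − 40 = 21 for the blank.
The known cells in column 6 total 68, leaving 61 − 68 = -7 for the blank.
The known cells in row 6 total 36, leaving 61 − 36 = 25 for the blank.
The known cells in row 2 total 36, leaving 61 − 36 = 25 for the blank.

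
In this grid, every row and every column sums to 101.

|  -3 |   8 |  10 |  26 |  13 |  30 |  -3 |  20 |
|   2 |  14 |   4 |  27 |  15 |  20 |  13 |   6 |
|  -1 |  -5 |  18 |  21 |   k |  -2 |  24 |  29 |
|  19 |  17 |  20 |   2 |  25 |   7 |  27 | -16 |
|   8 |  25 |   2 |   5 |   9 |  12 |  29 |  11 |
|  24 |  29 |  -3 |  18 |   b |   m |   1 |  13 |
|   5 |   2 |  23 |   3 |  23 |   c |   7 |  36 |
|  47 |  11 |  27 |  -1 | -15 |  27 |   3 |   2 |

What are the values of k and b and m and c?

Row 3: -1 − 5 + 18 + 21 − 2 + 24 + 29 = 84, so its missing entry is 101 − 84 = 17.
Column 5: 13 + 15 + 17 + 25 + 9 + 23 − 15 = 87, so its missing entry is 101 − 87 = 14.
Row 7: 5 + 2 + 23 + 3 + 23 + 7 + 36 = 99, so its missing entry is 101 − 99 = 2.
Row 6: 24 + 29 − 3 + 18 + 14 + 1 + 13 = 96, so its missing entry is 101 − 96 = 5.

k = 17, b = 14, m = 5, c = 2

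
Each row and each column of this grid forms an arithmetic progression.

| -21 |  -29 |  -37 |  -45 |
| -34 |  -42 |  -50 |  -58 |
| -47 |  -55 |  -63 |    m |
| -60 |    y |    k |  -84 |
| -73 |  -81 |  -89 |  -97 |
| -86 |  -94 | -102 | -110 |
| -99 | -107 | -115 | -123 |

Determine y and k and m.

y = -68, k = -76, m = -71

Along each row the entries change by -8 per step; down each column they change by -13.
Row 4: from -60 at column 1, stepping by -8 to column 2 gives -68.
Row 4: from -60 at column 1, stepping by -8 to column 3 gives -76.
Row 3: from -47 at column 1, stepping by -8 to column 4 gives -71.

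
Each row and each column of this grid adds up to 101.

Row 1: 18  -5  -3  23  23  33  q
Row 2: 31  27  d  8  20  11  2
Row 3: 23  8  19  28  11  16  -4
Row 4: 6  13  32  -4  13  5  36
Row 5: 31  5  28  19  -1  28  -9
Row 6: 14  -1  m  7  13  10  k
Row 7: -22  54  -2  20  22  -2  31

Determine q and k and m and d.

q = 12, k = 33, m = 25, d = 2

The known cells in row 2 total 99, leaving 101 − 99 = 2 for the blank.
The known cells in column 3 total 76, leaving 101 − 76 = 25 for the blank.
The known cells in row 6 total 68, leaving 101 − 68 = 33 for the blank.
The known cells in row 1 total 89, leaving 101 − 89 = 12 for the blank.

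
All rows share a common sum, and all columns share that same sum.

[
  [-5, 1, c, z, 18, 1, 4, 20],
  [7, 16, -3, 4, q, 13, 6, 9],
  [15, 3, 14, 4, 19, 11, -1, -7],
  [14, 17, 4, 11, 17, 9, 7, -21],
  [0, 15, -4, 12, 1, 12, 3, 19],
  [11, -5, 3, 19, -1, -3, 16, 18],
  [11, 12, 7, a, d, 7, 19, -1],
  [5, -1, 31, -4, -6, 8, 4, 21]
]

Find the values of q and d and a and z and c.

Rows 3 and 4 both sum to 58, so that's the common total.
Row 2: 7 + 16 − 3 + 4 + 13 + 6 + 9 = 52, so its missing entry is 58 − 52 = 6.
Column 5: 18 + 6 + 19 + 17 + 1 − 1 − 6 = 54, so its missing entry is 58 − 54 = 4.
Column 3: -3 + 14 + 4 − 4 + 3 + 7 + 31 = 52, so its missing entry is 58 − 52 = 6.
Row 1: -5 + 1 + 6 + 18 + 1 + 4 + 20 = 45, so its missing entry is 58 − 45 = 13.
Row 7: 11 + 12 + 7 + 4 + 7 + 19 − 1 = 59, so its missing entry is 58 − 59 = -1.

q = 6, d = 4, a = -1, z = 13, c = 6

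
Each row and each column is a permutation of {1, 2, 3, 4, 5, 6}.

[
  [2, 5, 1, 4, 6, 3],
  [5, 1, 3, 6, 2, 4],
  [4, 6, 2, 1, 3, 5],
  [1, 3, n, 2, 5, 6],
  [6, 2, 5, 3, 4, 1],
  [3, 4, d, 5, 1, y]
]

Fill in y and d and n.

At (row 4, col 3): row 4 already has {1, 2, 3, 5, 6}, so the value is 4.
Cell (6,6): column 6 already has {1, 3, 4, 5, 6} → 2.
At (row 6, col 3): row 6 already has {1, 2, 3, 4, 5}, so the value is 6.

y = 2, d = 6, n = 4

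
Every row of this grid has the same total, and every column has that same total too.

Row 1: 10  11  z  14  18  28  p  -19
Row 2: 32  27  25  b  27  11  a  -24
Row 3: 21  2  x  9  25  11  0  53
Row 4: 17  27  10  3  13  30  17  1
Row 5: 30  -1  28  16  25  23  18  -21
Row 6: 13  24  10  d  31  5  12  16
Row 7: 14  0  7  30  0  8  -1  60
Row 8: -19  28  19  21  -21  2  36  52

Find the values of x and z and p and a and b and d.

x = -3, z = 22, p = 34, a = 2, b = 18, d = 7

Rows 4 and 5 both sum to 118, so that's the common total.
The known cells in row 3 total 121, leaving 118 − 121 = -3 for the blank.
The known cells in column 3 total 96, leaving 118 − 96 = 22 for the blank.
The known cells in row 1 total 84, leaving 118 − 84 = 34 for the blank.
The known cells in row 6 total 111, leaving 118 − 111 = 7 for the blank.
The known cells in column 7 total 116, leaving 118 − 116 = 2 for the blank.
The known cells in row 2 total 100, leaving 118 − 100 = 18 for the blank.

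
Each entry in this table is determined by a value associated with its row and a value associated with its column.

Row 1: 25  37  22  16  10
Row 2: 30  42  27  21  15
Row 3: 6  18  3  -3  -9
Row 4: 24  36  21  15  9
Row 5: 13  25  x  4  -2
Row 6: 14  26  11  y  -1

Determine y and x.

y = 5, x = 10

The difference between any two rows is the same in every column — this is an addition table with the headers hidden.
Row 6 minus row 1 is 14 − 25 = -11, so its entry in column 4 is 16 + (-11) = 5.
Row 5 minus row 1 is 13 − 25 = -12, so its entry in column 3 is 22 + (-12) = 10.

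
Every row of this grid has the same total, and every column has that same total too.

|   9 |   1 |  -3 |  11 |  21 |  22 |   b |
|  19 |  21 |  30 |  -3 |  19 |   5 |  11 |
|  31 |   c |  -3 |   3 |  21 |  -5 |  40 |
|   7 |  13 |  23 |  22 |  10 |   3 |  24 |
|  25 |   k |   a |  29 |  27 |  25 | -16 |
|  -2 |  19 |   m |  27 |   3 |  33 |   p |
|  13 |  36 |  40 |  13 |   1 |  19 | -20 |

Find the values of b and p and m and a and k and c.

Rows 2 and 4 both sum to 102, so that's the common total.
The known cells in row 3 total 87, leaving 102 − 87 = 15 for the blank.
The known cells in row 1 total 61, leaving 102 − 61 = 41 for the blank.
The known cells in column 7 total 80, leaving 102 − 80 = 22 for the blank.
The known cells in column 2 total 105, leaving 102 − 105 = -3 for the blank.
The known cells in row 5 total 87, leaving 102 − 87 = 15 for the blank.
The known cells in row 6 total 102, leaving 102 − 102 = 0 for the blank.

b = 41, p = 22, m = 0, a = 15, k = -3, c = 15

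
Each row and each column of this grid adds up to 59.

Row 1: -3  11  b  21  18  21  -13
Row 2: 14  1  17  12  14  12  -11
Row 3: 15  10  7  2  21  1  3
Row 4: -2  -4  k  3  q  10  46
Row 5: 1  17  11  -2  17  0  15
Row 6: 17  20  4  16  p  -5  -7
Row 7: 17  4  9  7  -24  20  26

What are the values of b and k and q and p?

Row 1: -3 + 11 + 21 + 18 + 21 − 13 = 55, so its missing entry is 59 − 55 = 4.
Row 6: 17 + 20 + 4 + 16 − 5 − 7 = 45, so its missing entry is 59 − 45 = 14.
Column 3: 4 + 17 + 7 + 11 + 4 + 9 = 52, so its missing entry is 59 − 52 = 7.
Row 4: -2 − 4 + 7 + 3 + 10 + 46 = 60, so its missing entry is 59 − 60 = -1.

b = 4, k = 7, q = -1, p = 14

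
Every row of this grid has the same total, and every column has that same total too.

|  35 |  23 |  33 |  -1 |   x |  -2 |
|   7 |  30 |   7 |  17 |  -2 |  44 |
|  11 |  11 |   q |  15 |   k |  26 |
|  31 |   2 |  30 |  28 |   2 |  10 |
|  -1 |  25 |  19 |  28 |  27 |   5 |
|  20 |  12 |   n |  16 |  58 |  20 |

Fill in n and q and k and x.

Rows 2 and 4 both sum to 103, so that's the common total.
The known cells in row 1 total 88, leaving 103 − 88 = 15 for the blank.
The known cells in column 5 total 100, leaving 103 − 100 = 3 for the blank.
The known cells in row 3 total 66, leaving 103 − 66 = 37 for the blank.
The known cells in row 6 total 126, leaving 103 − 126 = -23 for the blank.

n = -23, q = 37, k = 3, x = 15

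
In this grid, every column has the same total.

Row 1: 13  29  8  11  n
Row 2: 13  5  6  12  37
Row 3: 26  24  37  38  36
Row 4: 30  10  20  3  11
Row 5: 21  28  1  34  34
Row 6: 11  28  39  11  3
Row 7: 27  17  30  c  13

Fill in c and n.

The complete columns each total 141.
Column 4 is missing 141 − 109 = 32 (since 11 + 12 + 38 + 3 + 34 + 11 = 109).
Column 5 is missing 141 − 134 = 7 (since 37 + 36 + 11 + 34 + 3 + 13 = 134).

c = 32, n = 7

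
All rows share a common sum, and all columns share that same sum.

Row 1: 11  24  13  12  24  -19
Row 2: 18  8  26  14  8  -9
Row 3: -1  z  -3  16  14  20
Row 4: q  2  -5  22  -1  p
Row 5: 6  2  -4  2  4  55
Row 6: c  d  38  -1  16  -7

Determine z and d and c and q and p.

z = 19, d = 10, c = 9, q = 22, p = 25

Rows 1 and 2 both sum to 65, so that's the common total.
Row 3: -1 − 3 + 16 + 14 + 20 = 46, so its missing entry is 65 − 46 = 19.
Column 2: 24 + 8 + 19 + 2 + 2 = 55, so its missing entry is 65 − 55 = 10.
Row 6: 10 + 38 − 1 + 16 − 7 = 56, so its missing entry is 65 − 56 = 9.
Column 1: 11 + 18 − 1 + 6 + 9 = 43, so its missing entry is 65 − 43 = 22.
Row 4: 22 + 2 − 5 + 22 − 1 = 40, so its missing entry is 65 − 40 = 25.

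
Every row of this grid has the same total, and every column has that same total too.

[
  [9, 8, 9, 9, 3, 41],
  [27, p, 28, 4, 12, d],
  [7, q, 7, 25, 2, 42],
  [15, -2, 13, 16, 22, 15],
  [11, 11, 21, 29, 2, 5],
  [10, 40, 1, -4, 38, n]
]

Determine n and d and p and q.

n = -6, d = -18, p = 26, q = -4

Rows 1 and 4 both sum to 79, so that's the common total.
The known cells in row 6 total 85, leaving 79 − 85 = -6 for the blank.
The known cells in row 3 total 83, leaving 79 − 83 = -4 for the blank.
The known cells in column 2 total 53, leaving 79 − 53 = 26 for the blank.
The known cells in row 2 total 97, leaving 79 − 97 = -18 for the blank.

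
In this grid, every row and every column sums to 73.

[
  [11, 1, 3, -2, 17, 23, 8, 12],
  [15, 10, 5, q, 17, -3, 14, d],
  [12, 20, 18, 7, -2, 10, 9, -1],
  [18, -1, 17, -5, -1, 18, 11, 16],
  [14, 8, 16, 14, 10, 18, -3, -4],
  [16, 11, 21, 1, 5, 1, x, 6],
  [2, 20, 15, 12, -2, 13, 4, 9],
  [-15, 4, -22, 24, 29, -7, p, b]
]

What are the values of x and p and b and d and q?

Row 6 has 16 + 11 + 21 + 1 + 5 + 1 + 6 = 61; the blank must be 73 − 61 = 12.
Column 7 has 8 + 14 + 9 + 11 − 3 + 12 + 4 = 55; the blank must be 73 − 55 = 18.
Row 8 has -15 + 4 − 22 + 24 + 29 − 7 + 18 = 31; the blank must be 73 − 31 = 42.
Column 8 has 12 − 1 + 16 − 4 + 6 + 9 + 42 = 80; the blank must be 73 − 80 = -7.
Row 2 has 15 + 10 + 5 + 17 − 3 + 14 − 7 = 51; the blank must be 73 − 51 = 22.

x = 12, p = 18, b = 42, d = -7, q = 22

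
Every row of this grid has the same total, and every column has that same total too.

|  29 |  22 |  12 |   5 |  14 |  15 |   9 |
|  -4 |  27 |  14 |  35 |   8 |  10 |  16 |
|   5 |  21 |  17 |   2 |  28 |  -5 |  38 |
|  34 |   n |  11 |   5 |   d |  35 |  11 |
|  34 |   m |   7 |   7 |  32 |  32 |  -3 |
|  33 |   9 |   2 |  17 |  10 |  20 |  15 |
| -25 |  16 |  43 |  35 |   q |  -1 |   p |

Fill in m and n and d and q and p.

m = -3, n = 14, d = -4, q = 18, p = 20

Rows 1 and 2 both sum to 106, so that's the common total.
Column 7: 9 + 16 + 38 + 11 − 3 + 15 = 86, so its missing entry is 106 − 86 = 20.
Row 7: -25 + 16 + 43 + 35 − 1 + 20 = 88, so its missing entry is 106 − 88 = 18.
Column 5: 14 + 8 + 28 + 32 + 10 + 18 = 110, so its missing entry is 106 − 110 = -4.
Row 4: 34 + 11 + 5 − 4 + 35 + 11 = 92, so its missing entry is 106 − 92 = 14.
Row 5: 34 + 7 + 7 + 32 + 32 − 3 = 109, so its missing entry is 106 − 109 = -3.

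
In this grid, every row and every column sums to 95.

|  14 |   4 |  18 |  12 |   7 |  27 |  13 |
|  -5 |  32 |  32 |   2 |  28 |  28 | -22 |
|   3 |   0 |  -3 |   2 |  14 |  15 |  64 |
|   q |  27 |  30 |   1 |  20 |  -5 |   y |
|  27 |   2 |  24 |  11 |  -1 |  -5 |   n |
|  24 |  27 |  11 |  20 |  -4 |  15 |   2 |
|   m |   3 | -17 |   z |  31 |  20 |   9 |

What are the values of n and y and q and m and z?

n = 37, y = -8, q = 30, m = 2, z = 47

The known cells in row 5 total 58, leaving 95 − 58 = 37 for the blank.
The known cells in column 7 total 103, leaving 95 − 103 = -8 for the blank.
The known cells in row 4 total 65, leaving 95 − 65 = 30 for the blank.
The known cells in column 1 total 93, leaving 95 − 93 = 2 for the blank.
The known cells in row 7 total 48, leaving 95 − 48 = 47 for the blank.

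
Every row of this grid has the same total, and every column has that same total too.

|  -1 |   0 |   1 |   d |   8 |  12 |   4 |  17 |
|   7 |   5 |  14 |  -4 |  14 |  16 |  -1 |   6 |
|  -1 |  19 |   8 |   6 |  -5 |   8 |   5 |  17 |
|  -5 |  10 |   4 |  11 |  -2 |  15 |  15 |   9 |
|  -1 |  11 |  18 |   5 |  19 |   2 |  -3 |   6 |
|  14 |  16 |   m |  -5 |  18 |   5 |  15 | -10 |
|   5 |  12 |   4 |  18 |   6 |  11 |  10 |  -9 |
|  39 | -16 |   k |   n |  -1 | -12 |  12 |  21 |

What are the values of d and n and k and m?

d = 16, n = 10, k = 4, m = 4

Rows 2 and 3 both sum to 57, so that's the common total.
The known cells in row 6 total 53, leaving 57 − 53 = 4 for the blank.
The known cells in row 1 total 41, leaving 57 − 41 = 16 for the blank.
The known cells in column 3 total 53, leaving 57 − 53 = 4 for the blank.
The known cells in row 8 total 47, leaving 57 − 47 = 10 for the blank.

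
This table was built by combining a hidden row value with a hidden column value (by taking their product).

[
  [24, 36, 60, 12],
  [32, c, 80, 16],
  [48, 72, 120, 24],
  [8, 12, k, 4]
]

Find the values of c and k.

c = 48, k = 20

Each row is a constant multiple of every other row — this is a multiplication table with the headers hidden.
Row 2 is 16/12 = 4/3 times row 1, so its entry in column 2 is 36 × 4/3 = 48.
Row 4 is 4/12 = 1/3 times row 1, so its entry in column 3 is 60 × 1/3 = 20.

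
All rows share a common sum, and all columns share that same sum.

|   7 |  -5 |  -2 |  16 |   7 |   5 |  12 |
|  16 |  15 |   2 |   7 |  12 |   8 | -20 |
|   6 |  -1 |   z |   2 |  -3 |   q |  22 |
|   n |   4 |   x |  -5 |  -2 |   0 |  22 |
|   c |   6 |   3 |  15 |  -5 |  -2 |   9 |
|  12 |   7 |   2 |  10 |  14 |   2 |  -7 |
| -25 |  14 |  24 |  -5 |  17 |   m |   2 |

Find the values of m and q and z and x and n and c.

m = 13, q = 14, z = 0, x = 11, n = 10, c = 14

Rows 1 and 2 both sum to 40, so that's the common total.
Row 5: 6 + 3 + 15 − 5 − 2 + 9 = 26, so its missing entry is 40 − 26 = 14.
Row 7: -25 + 14 + 24 − 5 + 17 + 2 = 27, so its missing entry is 40 − 27 = 13.
Column 1: 7 + 16 + 6 + 14 + 12 − 25 = 30, so its missing entry is 40 − 30 = 10.
Row 4: 10 + 4 − 5 − 2 + 0 + 22 = 29, so its missing entry is 40 − 29 = 11.
Column 3: -2 + 2 + 11 + 3 + 2 + 24 = 40, so its missing entry is 40 − 40 = 0.
Row 3: 6 − 1 + 0 + 2 − 3 + 22 = 26, so its missing entry is 40 − 26 = 14.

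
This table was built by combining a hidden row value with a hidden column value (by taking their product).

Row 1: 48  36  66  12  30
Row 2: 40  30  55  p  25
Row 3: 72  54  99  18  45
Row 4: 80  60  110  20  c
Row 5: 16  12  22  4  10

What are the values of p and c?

Each row is a constant multiple of every other row — this is a multiplication table with the headers hidden.
Row 2 is 30/36 = 5/6 times row 1, so its entry in column 4 is 12 × 5/6 = 10.
Row 4 is 60/36 = 5/3 times row 1, so its entry in column 5 is 30 × 5/3 = 50.

p = 10, c = 50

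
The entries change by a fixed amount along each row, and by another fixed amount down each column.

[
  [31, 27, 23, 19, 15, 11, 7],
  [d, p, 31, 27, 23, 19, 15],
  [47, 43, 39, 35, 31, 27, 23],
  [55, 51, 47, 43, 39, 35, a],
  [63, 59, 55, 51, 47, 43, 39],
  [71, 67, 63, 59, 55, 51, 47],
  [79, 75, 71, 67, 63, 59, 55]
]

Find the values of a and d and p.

Along each row the entries change by -4 per step; down each column they change by 8.
Row 4: from 55 at column 1, stepping by -4 to column 7 gives 31.
Row 2: from 31 at column 3, stepping by -4 to column 1 gives 39.
Row 2: from 31 at column 3, stepping by -4 to column 2 gives 35.

a = 31, d = 39, p = 35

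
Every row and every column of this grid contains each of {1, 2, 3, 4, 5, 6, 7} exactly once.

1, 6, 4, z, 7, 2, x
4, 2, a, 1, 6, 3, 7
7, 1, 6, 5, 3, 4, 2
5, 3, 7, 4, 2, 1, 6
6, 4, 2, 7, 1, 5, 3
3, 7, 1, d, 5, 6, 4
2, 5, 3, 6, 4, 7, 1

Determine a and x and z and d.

Cell (6,4): row 6 already has {1, 3, 4, 5, 6, 7} → 2.
At (row 2, col 3): row 2 already has {1, 2, 3, 4, 6, 7}, so the value is 5.
Cell (1,4): column 4 already has {1, 2, 4, 5, 6, 7} → 3.
At (row 1, col 7): row 1 already has {1, 2, 3, 4, 6, 7}, so the value is 5.

a = 5, x = 5, z = 3, d = 2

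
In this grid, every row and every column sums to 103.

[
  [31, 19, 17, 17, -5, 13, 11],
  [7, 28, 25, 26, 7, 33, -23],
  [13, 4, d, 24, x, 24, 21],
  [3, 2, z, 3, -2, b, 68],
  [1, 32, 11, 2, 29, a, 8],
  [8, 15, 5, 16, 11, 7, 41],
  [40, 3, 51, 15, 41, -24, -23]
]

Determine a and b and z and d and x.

a = 20, b = 30, z = -1, d = -5, x = 22

Column 5 has -5 + 7 − 2 + 29 + 11 + 41 = 81; the blank must be 103 − 81 = 22.
Row 5 has 1 + 32 + 11 + 2 + 29 + 8 = 83; the blank must be 103 − 83 = 20.
Row 3 has 13 + 4 + 24 + 22 + 24 + 21 = 108; the blank must be 103 − 108 = -5.
Column 3 has 17 + 25 − 5 + 11 + 5 + 51 = 104; the blank must be 103 − 104 = -1.
Row 4 has 3 + 2 − 1 + 3 − 2 + 68 = 73; the blank must be 103 − 73 = 30.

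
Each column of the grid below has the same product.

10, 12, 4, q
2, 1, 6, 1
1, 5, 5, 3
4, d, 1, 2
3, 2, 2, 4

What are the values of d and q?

d = 2, q = 10

Columns 1 and 3 each multiply to 240, so every column has product 240.
Column 2: 12×1×5×2 = 120, so the missing entry is 240 ÷ 120 = 2.
Column 4: 1×3×2×4 = 24, so the missing entry is 240 ÷ 24 = 10.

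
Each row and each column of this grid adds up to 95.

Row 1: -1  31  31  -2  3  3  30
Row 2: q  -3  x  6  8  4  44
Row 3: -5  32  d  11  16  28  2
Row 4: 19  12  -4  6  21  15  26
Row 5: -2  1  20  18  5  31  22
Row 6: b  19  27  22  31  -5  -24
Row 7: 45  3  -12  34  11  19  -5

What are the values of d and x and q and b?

Row 6: 19 + 27 + 22 + 31 − 5 − 24 = 70, so its missing entry is 95 − 70 = 25.
Column 1: -1 − 5 + 19 − 2 + 25 + 45 = 81, so its missing entry is 95 − 81 = 14.
Row 2: 14 − 3 + 6 + 8 + 4 + 44 = 73, so its missing entry is 95 − 73 = 22.
Row 3: -5 + 32 + 11 + 16 + 28 + 2 = 84, so its missing entry is 95 − 84 = 11.

d = 11, x = 22, q = 14, b = 25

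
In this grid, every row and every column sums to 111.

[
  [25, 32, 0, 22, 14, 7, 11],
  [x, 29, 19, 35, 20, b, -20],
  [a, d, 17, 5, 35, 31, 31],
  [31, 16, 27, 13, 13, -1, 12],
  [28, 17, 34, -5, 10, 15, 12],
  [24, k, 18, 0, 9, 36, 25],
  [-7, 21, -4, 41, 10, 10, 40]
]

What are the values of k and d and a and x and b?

k = -1, d = -3, a = -5, x = 15, b = 13

The known cells in column 6 total 98, leaving 111 − 98 = 13 for the blank.
The known cells in row 6 total 112, leaving 111 − 112 = -1 for the blank.
The known cells in column 2 total 114, leaving 111 − 114 = -3 for the blank.
The known cells in row 3 total 116, leaving 111 − 116 = -5 for the blank.
The known cells in row 2 total 96, leaving 111 − 96 = 15 for the blank.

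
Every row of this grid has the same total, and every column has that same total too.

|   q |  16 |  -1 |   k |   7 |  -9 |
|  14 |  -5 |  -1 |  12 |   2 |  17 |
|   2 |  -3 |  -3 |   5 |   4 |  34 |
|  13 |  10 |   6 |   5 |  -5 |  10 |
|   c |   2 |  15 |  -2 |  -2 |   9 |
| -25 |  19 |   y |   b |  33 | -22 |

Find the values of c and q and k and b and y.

Rows 2 and 3 both sum to 39, so that's the common total.
Row 5 has 2 + 15 − 2 − 2 + 9 = 22; the blank must be 39 − 22 = 17.
Column 1 has 14 + 2 + 13 + 17 − 25 = 21; the blank must be 39 − 21 = 18.
Row 1 has 18 + 16 − 1 + 7 − 9 = 31; the blank must be 39 − 31 = 8.
Column 4 has 8 + 12 + 5 + 5 − 2 = 28; the blank must be 39 − 28 = 11.
Row 6 has -25 + 19 + 11 + 33 − 22 = 16; the blank must be 39 − 16 = 23.

c = 17, q = 18, k = 8, b = 11, y = 23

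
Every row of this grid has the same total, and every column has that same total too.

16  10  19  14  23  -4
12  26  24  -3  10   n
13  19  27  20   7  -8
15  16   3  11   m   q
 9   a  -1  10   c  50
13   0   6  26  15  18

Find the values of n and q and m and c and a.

Rows 1 and 3 both sum to 78, so that's the common total.
Row 2 has 12 + 26 + 24 − 3 + 10 = 69; the blank must be 78 − 69 = 9.
Column 2 has 10 + 26 + 19 + 16 + 0 = 71; the blank must be 78 − 71 = 7.
Row 5 has 9 + 7 − 1 + 10 + 50 = 75; the blank must be 78 − 75 = 3.
Column 5 has 23 + 10 + 7 + 3 + 15 = 58; the blank must be 78 − 58 = 20.
Row 4 has 15 + 16 + 3 + 11 + 20 = 65; the blank must be 78 − 65 = 13.

n = 9, q = 13, m = 20, c = 3, a = 7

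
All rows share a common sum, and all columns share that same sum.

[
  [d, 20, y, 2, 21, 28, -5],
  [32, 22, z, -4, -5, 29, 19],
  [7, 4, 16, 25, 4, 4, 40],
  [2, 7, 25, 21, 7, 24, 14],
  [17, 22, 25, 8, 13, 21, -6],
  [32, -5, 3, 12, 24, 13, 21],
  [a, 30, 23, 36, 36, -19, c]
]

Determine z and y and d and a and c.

Rows 3 and 4 both sum to 100, so that's the common total.
The known cells in row 2 total 93, leaving 100 − 93 = 7 for the blank.
The known cells in column 3 total 99, leaving 100 − 99 = 1 for the blank.
The known cells in row 1 total 67, leaving 100 − 67 = 33 for the blank.
The known cells in column 1 total 123, leaving 100 − 123 = -23 for the blank.
The known cells in row 7 total 83, leaving 100 − 83 = 17 for the blank.

z = 7, y = 1, d = 33, a = -23, c = 17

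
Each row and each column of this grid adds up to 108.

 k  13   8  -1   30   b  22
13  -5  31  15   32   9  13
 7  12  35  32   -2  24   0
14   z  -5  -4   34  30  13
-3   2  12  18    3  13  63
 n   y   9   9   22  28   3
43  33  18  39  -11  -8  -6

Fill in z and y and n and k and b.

The known cells in row 4 total 82, leaving 108 − 82 = 26 for the blank.
The known cells in column 2 total 81, leaving 108 − 81 = 27 for the blank.
The known cells in row 6 total 98, leaving 108 − 98 = 10 for the blank.
The known cells in column 1 total 84, leaving 108 − 84 = 24 for the blank.
The known cells in row 1 total 96, leaving 108 − 96 = 12 for the blank.

z = 26, y = 27, n = 10, k = 24, b = 12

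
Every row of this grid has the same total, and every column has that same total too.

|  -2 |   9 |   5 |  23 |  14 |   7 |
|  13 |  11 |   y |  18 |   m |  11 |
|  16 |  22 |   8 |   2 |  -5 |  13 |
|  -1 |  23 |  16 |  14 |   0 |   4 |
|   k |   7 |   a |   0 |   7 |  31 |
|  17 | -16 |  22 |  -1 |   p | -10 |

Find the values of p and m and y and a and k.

Rows 1 and 3 both sum to 56, so that's the common total.
The known cells in column 1 total 43, leaving 56 − 43 = 13 for the blank.
The known cells in row 6 total 12, leaving 56 − 12 = 44 for the blank.
The known cells in row 5 total 58, leaving 56 − 58 = -2 for the blank.
The known cells in column 3 total 49, leaving 56 − 49 = 7 for the blank.
The known cells in row 2 total 60, leaving 56 − 60 = -4 for the blank.

p = 44, m = -4, y = 7, a = -2, k = 13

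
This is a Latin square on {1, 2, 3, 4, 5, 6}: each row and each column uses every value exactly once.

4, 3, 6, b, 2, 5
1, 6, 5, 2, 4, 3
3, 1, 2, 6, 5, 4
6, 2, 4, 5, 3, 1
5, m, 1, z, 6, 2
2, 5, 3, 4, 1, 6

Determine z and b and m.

For row 1, column 4: row 1 already has {2, 3, 4, 5, 6}; that leaves 1.
For row 5, column 2: column 2 already has {1, 2, 3, 5, 6}; that leaves 4.
For row 5, column 4: row 5 already has {1, 2, 4, 5, 6}; that leaves 3.

z = 3, b = 1, m = 4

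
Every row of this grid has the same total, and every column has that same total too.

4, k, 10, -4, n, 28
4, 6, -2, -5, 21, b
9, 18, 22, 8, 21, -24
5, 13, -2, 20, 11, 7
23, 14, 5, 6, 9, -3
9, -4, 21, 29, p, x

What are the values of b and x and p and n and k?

Rows 3 and 4 both sum to 54, so that's the common total.
The known cells in column 2 total 47, leaving 54 − 47 = 7 for the blank.
The known cells in row 1 total 45, leaving 54 − 45 = 9 for the blank.
The known cells in row 2 total 24, leaving 54 − 24 = 30 for the blank.
The known cells in column 6 total 38, leaving 54 − 38 = 16 for the blank.
The known cells in row 6 total 71, leaving 54 − 71 = -17 for the blank.

b = 30, x = 16, p = -17, n = 9, k = 7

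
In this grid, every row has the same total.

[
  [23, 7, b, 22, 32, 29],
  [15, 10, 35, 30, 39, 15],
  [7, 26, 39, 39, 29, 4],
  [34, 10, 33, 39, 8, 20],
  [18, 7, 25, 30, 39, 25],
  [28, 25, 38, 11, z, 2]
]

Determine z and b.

Row 2 sums to 144 and so does row 4; that's the common total.
In row 6 the known cells total 104, leaving 144 − 104 = 40.
In row 1 the known cells total 113, leaving 144 − 113 = 31.

z = 40, b = 31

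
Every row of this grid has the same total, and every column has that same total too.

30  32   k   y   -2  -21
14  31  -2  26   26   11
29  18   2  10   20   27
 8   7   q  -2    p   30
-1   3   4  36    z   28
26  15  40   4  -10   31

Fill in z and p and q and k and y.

Rows 2 and 3 both sum to 106, so that's the common total.
Row 5: -1 + 3 + 4 + 36 + 28 = 70, so its missing entry is 106 − 70 = 36.
Column 5: -2 + 26 + 20 + 36 − 10 = 70, so its missing entry is 106 − 70 = 36.
Column 4: 26 + 10 − 2 + 36 + 4 = 74, so its missing entry is 106 − 74 = 32.
Row 1: 30 + 32 + 32 − 2 − 21 = 71, so its missing entry is 106 − 71 = 35.
Row 4: 8 + 7 − 2 + 36 + 30 = 79, so its missing entry is 106 − 79 = 27.

z = 36, p = 36, q = 27, k = 35, y = 32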